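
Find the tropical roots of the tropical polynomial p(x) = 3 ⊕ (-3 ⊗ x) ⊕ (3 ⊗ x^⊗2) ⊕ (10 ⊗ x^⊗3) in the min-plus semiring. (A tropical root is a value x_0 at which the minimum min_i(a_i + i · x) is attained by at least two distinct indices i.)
Roots: {-7, -6, 6}

Each tropical root is a break point of the lower envelope of the lines y = a_i + i · x (there are 4 lines, with slopes 0, 1, ..., 3). Only the lines that attain the minimum somewhere contribute to roots; other lines are dominated. Here the surviving (envelope) indices are i = 3, i = 2, i = 1, i = 0.
Intersections between consecutive envelope lines give the roots: for adjacent envelope indices i < j the intersection is x = (a_i − a_j) / (j − i). Reading off the sorted break points: {-7, -6, 6}.
Verification: at each break x_0, at least two indices attain the minimum of min_i(a_i + i · x_0).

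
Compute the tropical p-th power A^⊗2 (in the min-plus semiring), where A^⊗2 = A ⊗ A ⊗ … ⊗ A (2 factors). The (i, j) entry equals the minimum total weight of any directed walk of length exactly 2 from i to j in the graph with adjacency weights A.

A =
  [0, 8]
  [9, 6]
A^⊗2 =
  [0, 8]
  [9, 12]

Each entry (A^⊗2)_ij equals the minimum over all length-2 walks i = v_0 → v_1 → … → v_2 = j of Σ_t A[v_t][v_{t+1}]. For example, for (i, j) = (0, 1) we minimise over 2 possible intermediate vertex sequences; the minimum is 8, attained along the walk 0 → 0 → 1.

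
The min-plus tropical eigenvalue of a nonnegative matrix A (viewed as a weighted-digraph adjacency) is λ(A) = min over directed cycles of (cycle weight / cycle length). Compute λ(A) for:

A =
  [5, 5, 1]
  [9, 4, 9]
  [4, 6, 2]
λ(A) = 2

Enumerate directed cycles and compute their means (weight / length). Sample:
  cycle 0 → 0: weight = 5, length = 1, mean = 5/1 ≈ 5.000
  cycle 1 → 1: weight = 4, length = 1, mean = 4/1 ≈ 4.000
  cycle 2 → 2: weight = 2, length = 1, mean = 2/1 ≈ 2.000
  cycle 0 → 1 → 0: weight = 14, length = 2, mean = 14/2 ≈ 7.000
  cycle 0 → 2 → 0: weight = 5, length = 2, mean = 5/2 ≈ 2.500
  cycle 1 → 0 → 1: weight = 14, length = 2, mean = 14/2 ≈ 7.000
Minimum mean = 2.000, attained e.g. along the cycle 2 → 2 with weight 2 and length 1. So λ(A) = 2/1 = 2.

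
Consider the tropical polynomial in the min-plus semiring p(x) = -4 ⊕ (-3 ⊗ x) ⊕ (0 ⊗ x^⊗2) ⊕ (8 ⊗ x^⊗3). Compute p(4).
p(4) = -4

A tropical monomial a ⊗ x^⊗i evaluates to a + i · x. Evaluating each term at x = 4:
  Term 0 contributes -4 + 0 · 4 = -4
  Term 1 contributes -3 + 1 · 4 = 1
  Term 2 contributes 0 + 2 · 4 = 8
  Term 3 contributes 8 + 3 · 4 = 20
p(4) = ⊕ of these = min[-4, 1, 8, 20] = -4.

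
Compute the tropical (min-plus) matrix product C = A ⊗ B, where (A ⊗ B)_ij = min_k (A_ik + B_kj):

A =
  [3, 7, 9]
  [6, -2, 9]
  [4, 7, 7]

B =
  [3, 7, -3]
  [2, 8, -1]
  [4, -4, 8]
A ⊗ B =
  [6, 5, 0]
  [0, 5, -3]
  [7, 3, 1]

Apply the min-plus product entry-by-entry:
  C[0][0] = min over k of (A[0][0] + B[0][0] = 3 + 3 = 6, A[0][1] + B[1][0] = 7 + 2 = 9, A[0][2] + B[2][0] = 9 + 4 = 13) = 6 (attained at k = 0)
  C[0][1] = min over k of (A[0][0] + B[0][1] = 3 + 7 = 10, A[0][1] + B[1][1] = 7 + 8 = 15, A[0][2] + B[2][1] = 9 + -4 = 5) = 5 (attained at k = 2)
  C[0][2] = min over k of (A[0][0] + B[0][2] = 3 + -3 = 0, A[0][1] + B[1][2] = 7 + -1 = 6, A[0][2] + B[2][2] = 9 + 8 = 17) = 0 (attained at k = 0)
  C[1][0] = min over k of (A[1][0] + B[0][0] = 6 + 3 = 9, A[1][1] + B[1][0] = -2 + 2 = 0, A[1][2] + B[2][0] = 9 + 4 = 13) = 0 (attained at k = 1)
  C[1][1] = min over k of (A[1][0] + B[0][1] = 6 + 7 = 13, A[1][1] + B[1][1] = -2 + 8 = 6, A[1][2] + B[2][1] = 9 + -4 = 5) = 5 (attained at k = 2)
  C[1][2] = min over k of (A[1][0] + B[0][2] = 6 + -3 = 3, A[1][1] + B[1][2] = -2 + -1 = -3, A[1][2] + B[2][2] = 9 + 8 = 17) = -3 (attained at k = 1)
  C[2][0] = min over k of (A[2][0] + B[0][0] = 4 + 3 = 7, A[2][1] + B[1][0] = 7 + 2 = 9, A[2][2] + B[2][0] = 7 + 4 = 11) = 7 (attained at k = 0)
  C[2][1] = min over k of (A[2][0] + B[0][1] = 4 + 7 = 11, A[2][1] + B[1][1] = 7 + 8 = 15, A[2][2] + B[2][1] = 7 + -4 = 3) = 3 (attained at k = 2)
  C[2][2] = min over k of (A[2][0] + B[0][2] = 4 + -3 = 1, A[2][1] + B[1][2] = 7 + -1 = 6, A[2][2] + B[2][2] = 7 + 8 = 15) = 1 (attained at k = 0)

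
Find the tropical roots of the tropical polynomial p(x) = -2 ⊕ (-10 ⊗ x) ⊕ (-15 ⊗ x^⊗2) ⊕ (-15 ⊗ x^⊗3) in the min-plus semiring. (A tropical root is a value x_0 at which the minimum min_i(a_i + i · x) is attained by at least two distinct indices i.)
Roots: {0, 5, 8}

Each tropical root is a break point of the lower envelope of the lines y = a_i + i · x (there are 4 lines, with slopes 0, 1, ..., 3). Only the lines that attain the minimum somewhere contribute to roots; other lines are dominated. Here the surviving (envelope) indices are i = 3, i = 2, i = 1, i = 0.
Intersections between consecutive envelope lines give the roots: for adjacent envelope indices i < j the intersection is x = (a_i − a_j) / (j − i). Reading off the sorted break points: {0, 5, 8}.
Verification: at each break x_0, at least two indices attain the minimum of min_i(a_i + i · x_0).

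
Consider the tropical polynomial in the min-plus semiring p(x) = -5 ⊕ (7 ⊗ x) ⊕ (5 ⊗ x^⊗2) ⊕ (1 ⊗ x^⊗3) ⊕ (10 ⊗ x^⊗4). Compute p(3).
p(3) = -5

A tropical monomial a ⊗ x^⊗i evaluates to a + i · x. Evaluating each term at x = 3:
  Term 0 contributes -5 + 0 · 3 = -5
  Term 1 contributes 7 + 1 · 3 = 10
  Term 2 contributes 5 + 2 · 3 = 11
  Term 3 contributes 1 + 3 · 3 = 10
  Term 4 contributes 10 + 4 · 3 = 22
p(3) = ⊕ of these = min[-5, 10, 11, 10, 22] = -5.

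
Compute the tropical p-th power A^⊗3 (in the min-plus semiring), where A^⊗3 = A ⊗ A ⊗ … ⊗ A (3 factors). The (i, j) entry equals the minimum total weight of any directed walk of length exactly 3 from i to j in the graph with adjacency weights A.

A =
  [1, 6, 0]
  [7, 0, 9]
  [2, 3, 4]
A^⊗3 =
  [3, 3, 2]
  [7, 0, 7]
  [4, 3, 3]

Each entry (A^⊗3)_ij equals the minimum over all length-3 walks i = v_0 → v_1 → … → v_3 = j of Σ_t A[v_t][v_{t+1}]. For example, for (i, j) = (0, 2) we minimise over 9 possible intermediate vertex sequences; the minimum is 2, attained along the walk 0 → 0 → 0 → 2.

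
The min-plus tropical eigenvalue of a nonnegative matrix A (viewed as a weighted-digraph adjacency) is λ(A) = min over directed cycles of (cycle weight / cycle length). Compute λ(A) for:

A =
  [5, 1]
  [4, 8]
λ(A) = 5/2

Enumerate directed cycles and compute their means (weight / length). Sample:
  cycle 0 → 0: weight = 5, length = 1, mean = 5/1 ≈ 5.000
  cycle 1 → 1: weight = 8, length = 1, mean = 8/1 ≈ 8.000
  cycle 0 → 1 → 0: weight = 5, length = 2, mean = 5/2 ≈ 2.500
  cycle 1 → 0 → 1: weight = 5, length = 2, mean = 5/2 ≈ 2.500
Minimum mean = 2.500, attained e.g. along the cycle 0 → 1 → 0 with weight 5 and length 2. So λ(A) = 5/2 = 5/2.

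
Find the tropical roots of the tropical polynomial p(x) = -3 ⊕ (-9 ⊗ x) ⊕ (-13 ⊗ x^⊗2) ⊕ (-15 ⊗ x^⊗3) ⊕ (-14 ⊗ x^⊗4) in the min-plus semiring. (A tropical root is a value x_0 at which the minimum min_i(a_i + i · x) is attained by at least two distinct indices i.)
Roots: {-1, 2, 4, 6}

Each tropical root is a break point of the lower envelope of the lines y = a_i + i · x (there are 5 lines, with slopes 0, 1, ..., 4). Only the lines that attain the minimum somewhere contribute to roots; other lines are dominated. Here the surviving (envelope) indices are i = 4, i = 3, i = 2, i = 1, i = 0.
Intersections between consecutive envelope lines give the roots: for adjacent envelope indices i < j the intersection is x = (a_i − a_j) / (j − i). Reading off the sorted break points: {-1, 2, 4, 6}.
Verification: at each break x_0, at least two indices attain the minimum of min_i(a_i + i · x_0).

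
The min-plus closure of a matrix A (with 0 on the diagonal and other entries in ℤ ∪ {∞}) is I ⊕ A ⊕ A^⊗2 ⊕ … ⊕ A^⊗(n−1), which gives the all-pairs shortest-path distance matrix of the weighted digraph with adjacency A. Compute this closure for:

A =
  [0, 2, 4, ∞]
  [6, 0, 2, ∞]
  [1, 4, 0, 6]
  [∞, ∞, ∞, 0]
Closure =
  [0, 2, 4, 10]
  [3, 0, 2, 8]
  [1, 3, 0, 6]
  [∞, ∞, ∞, 0]

This is the Floyd-Warshall all-pairs shortest-path computation. For each intermediate vertex k = 0, 1, …, 3, update dist[i][j] ← min(dist[i][j], dist[i][k] + dist[k][j]). The final matrix gives, for each (i, j), the minimum total weight of any directed path from i to j (possibly empty when i = j).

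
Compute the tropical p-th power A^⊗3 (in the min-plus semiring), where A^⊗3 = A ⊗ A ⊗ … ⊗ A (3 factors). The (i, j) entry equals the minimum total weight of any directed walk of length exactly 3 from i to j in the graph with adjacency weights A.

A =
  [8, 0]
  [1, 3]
A^⊗3 =
  [4, 1]
  [2, 4]

Each entry (A^⊗3)_ij equals the minimum over all length-3 walks i = v_0 → v_1 → … → v_3 = j of Σ_t A[v_t][v_{t+1}]. For example, for (i, j) = (0, 1) we minimise over 4 possible intermediate vertex sequences; the minimum is 1, attained along the walk 0 → 1 → 0 → 1.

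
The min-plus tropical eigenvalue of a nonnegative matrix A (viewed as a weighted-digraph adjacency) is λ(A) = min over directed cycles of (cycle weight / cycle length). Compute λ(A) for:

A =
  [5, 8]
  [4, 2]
λ(A) = 2

Enumerate directed cycles and compute their means (weight / length). Sample:
  cycle 0 → 0: weight = 5, length = 1, mean = 5/1 ≈ 5.000
  cycle 1 → 1: weight = 2, length = 1, mean = 2/1 ≈ 2.000
  cycle 0 → 1 → 0: weight = 12, length = 2, mean = 12/2 ≈ 6.000
  cycle 1 → 0 → 1: weight = 12, length = 2, mean = 12/2 ≈ 6.000
Minimum mean = 2.000, attained e.g. along the cycle 1 → 1 with weight 2 and length 1. So λ(A) = 2/1 = 2.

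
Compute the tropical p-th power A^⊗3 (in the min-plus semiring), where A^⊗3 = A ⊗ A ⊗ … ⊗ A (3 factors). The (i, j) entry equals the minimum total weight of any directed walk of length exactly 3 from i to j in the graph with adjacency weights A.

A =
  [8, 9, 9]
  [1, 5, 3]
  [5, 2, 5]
A^⊗3 =
  [12, 14, 14]
  [6, 10, 8]
  [8, 7, 10]

Each entry (A^⊗3)_ij equals the minimum over all length-3 walks i = v_0 → v_1 → … → v_3 = j of Σ_t A[v_t][v_{t+1}]. For example, for (i, j) = (0, 2) we minimise over 9 possible intermediate vertex sequences; the minimum is 14, attained along the walk 0 → 2 → 1 → 2.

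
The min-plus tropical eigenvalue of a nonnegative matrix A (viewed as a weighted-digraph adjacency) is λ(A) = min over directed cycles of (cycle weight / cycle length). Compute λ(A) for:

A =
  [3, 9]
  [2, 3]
λ(A) = 3

Enumerate directed cycles and compute their means (weight / length). Sample:
  cycle 0 → 0: weight = 3, length = 1, mean = 3/1 ≈ 3.000
  cycle 1 → 1: weight = 3, length = 1, mean = 3/1 ≈ 3.000
  cycle 0 → 1 → 0: weight = 11, length = 2, mean = 11/2 ≈ 5.500
  cycle 1 → 0 → 1: weight = 11, length = 2, mean = 11/2 ≈ 5.500
Minimum mean = 3.000, attained e.g. along the cycle 0 → 0 with weight 3 and length 1. So λ(A) = 3/1 = 3.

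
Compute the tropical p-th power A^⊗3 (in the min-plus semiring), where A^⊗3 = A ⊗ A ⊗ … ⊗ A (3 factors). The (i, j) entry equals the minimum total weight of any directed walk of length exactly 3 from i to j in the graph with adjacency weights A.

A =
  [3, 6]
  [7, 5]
A^⊗3 =
  [9, 12]
  [13, 15]

Each entry (A^⊗3)_ij equals the minimum over all length-3 walks i = v_0 → v_1 → … → v_3 = j of Σ_t A[v_t][v_{t+1}]. For example, for (i, j) = (0, 1) we minimise over 4 possible intermediate vertex sequences; the minimum is 12, attained along the walk 0 → 0 → 0 → 1.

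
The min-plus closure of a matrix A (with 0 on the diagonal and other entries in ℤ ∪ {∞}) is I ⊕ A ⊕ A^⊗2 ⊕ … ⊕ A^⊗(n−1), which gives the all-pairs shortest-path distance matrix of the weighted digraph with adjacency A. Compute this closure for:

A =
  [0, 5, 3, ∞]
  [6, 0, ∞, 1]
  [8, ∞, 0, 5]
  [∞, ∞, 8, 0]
Closure =
  [0, 5, 3, 6]
  [6, 0, 9, 1]
  [8, 13, 0, 5]
  [16, 21, 8, 0]

This is the Floyd-Warshall all-pairs shortest-path computation. For each intermediate vertex k = 0, 1, …, 3, update dist[i][j] ← min(dist[i][j], dist[i][k] + dist[k][j]). The final matrix gives, for each (i, j), the minimum total weight of any directed path from i to j (possibly empty when i = j).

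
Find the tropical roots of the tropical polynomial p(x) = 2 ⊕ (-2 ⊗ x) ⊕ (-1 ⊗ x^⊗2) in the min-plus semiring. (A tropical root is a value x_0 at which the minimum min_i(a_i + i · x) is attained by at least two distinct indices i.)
Roots: {-1, 4}

Each tropical root is a break point of the lower envelope of the lines y = a_i + i · x (there are 3 lines, with slopes 0, 1, ..., 2). Only the lines that attain the minimum somewhere contribute to roots; other lines are dominated. Here the surviving (envelope) indices are i = 2, i = 1, i = 0.
Intersections between consecutive envelope lines give the roots: for adjacent envelope indices i < j the intersection is x = (a_i − a_j) / (j − i). Reading off the sorted break points: {-1, 4}.
Verification: at each break x_0, at least two indices attain the minimum of min_i(a_i + i · x_0).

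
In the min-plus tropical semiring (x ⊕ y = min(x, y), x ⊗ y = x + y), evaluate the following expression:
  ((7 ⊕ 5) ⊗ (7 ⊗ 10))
((7 ⊕ 5) ⊗ (7 ⊗ 10)) = 22

Expand innermost to outermost. Recall ⊕ takes the minimum of its arguments and ⊗ takes their sum. Working out the expression ((7 ⊕ 5) ⊗ (7 ⊗ 10)) gives 22.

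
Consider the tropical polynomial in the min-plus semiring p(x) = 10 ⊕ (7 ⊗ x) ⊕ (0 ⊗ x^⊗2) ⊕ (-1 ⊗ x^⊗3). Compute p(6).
p(6) = 10

A tropical monomial a ⊗ x^⊗i evaluates to a + i · x. Evaluating each term at x = 6:
  Term 0 contributes 10 + 0 · 6 = 10
  Term 1 contributes 7 + 1 · 6 = 13
  Term 2 contributes 0 + 2 · 6 = 12
  Term 3 contributes -1 + 3 · 6 = 17
p(6) = ⊕ of these = min[10, 13, 12, 17] = 10.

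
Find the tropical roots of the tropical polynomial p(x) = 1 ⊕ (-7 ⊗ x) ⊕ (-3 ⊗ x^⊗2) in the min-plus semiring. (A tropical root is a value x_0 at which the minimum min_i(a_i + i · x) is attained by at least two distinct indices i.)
Roots: {-4, 8}

Each tropical root is a break point of the lower envelope of the lines y = a_i + i · x (there are 3 lines, with slopes 0, 1, ..., 2). Only the lines that attain the minimum somewhere contribute to roots; other lines are dominated. Here the surviving (envelope) indices are i = 2, i = 1, i = 0.
Intersections between consecutive envelope lines give the roots: for adjacent envelope indices i < j the intersection is x = (a_i − a_j) / (j − i). Reading off the sorted break points: {-4, 8}.
Verification: at each break x_0, at least two indices attain the minimum of min_i(a_i + i · x_0).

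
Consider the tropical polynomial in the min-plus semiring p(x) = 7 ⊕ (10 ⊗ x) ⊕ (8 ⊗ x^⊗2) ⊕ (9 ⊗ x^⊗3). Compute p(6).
p(6) = 7

A tropical monomial a ⊗ x^⊗i evaluates to a + i · x. Evaluating each term at x = 6:
  Term 0 contributes 7 + 0 · 6 = 7
  Term 1 contributes 10 + 1 · 6 = 16
  Term 2 contributes 8 + 2 · 6 = 20
  Term 3 contributes 9 + 3 · 6 = 27
p(6) = ⊕ of these = min[7, 16, 20, 27] = 7.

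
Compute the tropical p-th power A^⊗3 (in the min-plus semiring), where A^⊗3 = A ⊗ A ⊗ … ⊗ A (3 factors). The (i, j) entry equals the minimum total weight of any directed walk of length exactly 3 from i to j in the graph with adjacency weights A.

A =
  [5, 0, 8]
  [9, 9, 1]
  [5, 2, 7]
A^⊗3 =
  [6, 3, 6]
  [11, 6, 4]
  [8, 5, 6]

Each entry (A^⊗3)_ij equals the minimum over all length-3 walks i = v_0 → v_1 → … → v_3 = j of Σ_t A[v_t][v_{t+1}]. For example, for (i, j) = (0, 2) we minimise over 9 possible intermediate vertex sequences; the minimum is 6, attained along the walk 0 → 0 → 1 → 2.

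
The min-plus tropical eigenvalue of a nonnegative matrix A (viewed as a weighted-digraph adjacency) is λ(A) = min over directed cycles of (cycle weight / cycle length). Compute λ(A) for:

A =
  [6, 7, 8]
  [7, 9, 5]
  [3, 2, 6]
λ(A) = 7/2

Enumerate directed cycles and compute their means (weight / length). Sample:
  cycle 0 → 0: weight = 6, length = 1, mean = 6/1 ≈ 6.000
  cycle 1 → 1: weight = 9, length = 1, mean = 9/1 ≈ 9.000
  cycle 2 → 2: weight = 6, length = 1, mean = 6/1 ≈ 6.000
  cycle 0 → 1 → 0: weight = 14, length = 2, mean = 14/2 ≈ 7.000
  cycle 0 → 2 → 0: weight = 11, length = 2, mean = 11/2 ≈ 5.500
  cycle 1 → 0 → 1: weight = 14, length = 2, mean = 14/2 ≈ 7.000
Minimum mean = 3.500, attained e.g. along the cycle 1 → 2 → 1 with weight 7 and length 2. So λ(A) = 7/2 = 7/2.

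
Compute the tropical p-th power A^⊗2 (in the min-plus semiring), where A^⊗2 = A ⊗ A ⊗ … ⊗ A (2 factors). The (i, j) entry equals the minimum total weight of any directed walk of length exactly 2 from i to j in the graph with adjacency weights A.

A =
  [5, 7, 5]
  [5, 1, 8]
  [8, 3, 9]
A^⊗2 =
  [10, 8, 10]
  [6, 2, 9]
  [8, 4, 11]

Each entry (A^⊗2)_ij equals the minimum over all length-2 walks i = v_0 → v_1 → … → v_2 = j of Σ_t A[v_t][v_{t+1}]. For example, for (i, j) = (0, 2) we minimise over 3 possible intermediate vertex sequences; the minimum is 10, attained along the walk 0 → 0 → 2.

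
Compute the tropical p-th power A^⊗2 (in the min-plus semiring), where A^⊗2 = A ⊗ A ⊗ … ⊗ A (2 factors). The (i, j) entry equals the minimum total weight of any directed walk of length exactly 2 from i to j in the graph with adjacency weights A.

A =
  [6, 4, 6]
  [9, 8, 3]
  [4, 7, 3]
A^⊗2 =
  [10, 10, 7]
  [7, 10, 6]
  [7, 8, 6]

Each entry (A^⊗2)_ij equals the minimum over all length-2 walks i = v_0 → v_1 → … → v_2 = j of Σ_t A[v_t][v_{t+1}]. For example, for (i, j) = (0, 2) we minimise over 3 possible intermediate vertex sequences; the minimum is 7, attained along the walk 0 → 1 → 2.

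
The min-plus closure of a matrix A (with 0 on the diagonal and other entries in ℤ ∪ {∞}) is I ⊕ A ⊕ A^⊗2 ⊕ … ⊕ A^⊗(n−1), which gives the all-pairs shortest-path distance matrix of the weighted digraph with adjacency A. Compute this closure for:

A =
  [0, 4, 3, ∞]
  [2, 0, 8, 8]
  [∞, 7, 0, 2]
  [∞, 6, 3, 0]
Closure =
  [0, 4, 3, 5]
  [2, 0, 5, 7]
  [9, 7, 0, 2]
  [8, 6, 3, 0]

This is the Floyd-Warshall all-pairs shortest-path computation. For each intermediate vertex k = 0, 1, …, 3, update dist[i][j] ← min(dist[i][j], dist[i][k] + dist[k][j]). The final matrix gives, for each (i, j), the minimum total weight of any directed path from i to j (possibly empty when i = j).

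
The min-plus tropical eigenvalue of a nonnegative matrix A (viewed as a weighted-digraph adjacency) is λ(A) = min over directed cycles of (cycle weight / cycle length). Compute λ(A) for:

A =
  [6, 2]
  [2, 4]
λ(A) = 2

Enumerate directed cycles and compute their means (weight / length). Sample:
  cycle 0 → 0: weight = 6, length = 1, mean = 6/1 ≈ 6.000
  cycle 1 → 1: weight = 4, length = 1, mean = 4/1 ≈ 4.000
  cycle 0 → 1 → 0: weight = 4, length = 2, mean = 4/2 ≈ 2.000
  cycle 1 → 0 → 1: weight = 4, length = 2, mean = 4/2 ≈ 2.000
Minimum mean = 2.000, attained e.g. along the cycle 0 → 1 → 0 with weight 4 and length 2. So λ(A) = 4/2 = 2.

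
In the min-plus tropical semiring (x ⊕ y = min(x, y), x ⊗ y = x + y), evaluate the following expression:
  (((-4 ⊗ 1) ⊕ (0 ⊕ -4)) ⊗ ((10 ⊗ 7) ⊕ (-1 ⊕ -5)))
(((-4 ⊗ 1) ⊕ (0 ⊕ -4)) ⊗ ((10 ⊗ 7) ⊕ (-1 ⊕ -5))) = -9

Expand innermost to outermost. Recall ⊕ takes the minimum of its arguments and ⊗ takes their sum. Working out the expression (((-4 ⊗ 1) ⊕ (0 ⊕ -4)) ⊗ ((10 ⊗ 7) ⊕ (-1 ⊕ -5))) gives -9.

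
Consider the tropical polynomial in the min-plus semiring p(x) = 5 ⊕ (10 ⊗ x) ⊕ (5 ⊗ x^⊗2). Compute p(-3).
p(-3) = -1

A tropical monomial a ⊗ x^⊗i evaluates to a + i · x. Evaluating each term at x = -3:
  Term 0 contributes 5 + 0 · -3 = 5
  Term 1 contributes 10 + 1 · -3 = 7
  Term 2 contributes 5 + 2 · -3 = -1
p(-3) = ⊕ of these = min[5, 7, -1] = -1.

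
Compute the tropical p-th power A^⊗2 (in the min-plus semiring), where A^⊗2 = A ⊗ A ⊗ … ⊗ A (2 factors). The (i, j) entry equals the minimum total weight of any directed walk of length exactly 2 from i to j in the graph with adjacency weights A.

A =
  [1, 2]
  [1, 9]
A^⊗2 =
  [2, 3]
  [2, 3]

Each entry (A^⊗2)_ij equals the minimum over all length-2 walks i = v_0 → v_1 → … → v_2 = j of Σ_t A[v_t][v_{t+1}]. For example, for (i, j) = (0, 1) we minimise over 2 possible intermediate vertex sequences; the minimum is 3, attained along the walk 0 → 0 → 1.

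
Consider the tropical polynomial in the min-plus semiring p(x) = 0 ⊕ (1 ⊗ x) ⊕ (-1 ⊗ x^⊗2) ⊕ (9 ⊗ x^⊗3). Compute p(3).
p(3) = 0

A tropical monomial a ⊗ x^⊗i evaluates to a + i · x. Evaluating each term at x = 3:
  Term 0 contributes 0 + 0 · 3 = 0
  Term 1 contributes 1 + 1 · 3 = 4
  Term 2 contributes -1 + 2 · 3 = 5
  Term 3 contributes 9 + 3 · 3 = 18
p(3) = ⊕ of these = min[0, 4, 5, 18] = 0.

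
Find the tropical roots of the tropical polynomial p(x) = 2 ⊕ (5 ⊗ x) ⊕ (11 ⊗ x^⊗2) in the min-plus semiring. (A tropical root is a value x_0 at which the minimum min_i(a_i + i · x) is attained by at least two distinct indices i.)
Roots: {-6, -3}

Each tropical root is a break point of the lower envelope of the lines y = a_i + i · x (there are 3 lines, with slopes 0, 1, ..., 2). Only the lines that attain the minimum somewhere contribute to roots; other lines are dominated. Here the surviving (envelope) indices are i = 2, i = 1, i = 0.
Intersections between consecutive envelope lines give the roots: for adjacent envelope indices i < j the intersection is x = (a_i − a_j) / (j − i). Reading off the sorted break points: {-6, -3}.
Verification: at each break x_0, at least two indices attain the minimum of min_i(a_i + i · x_0).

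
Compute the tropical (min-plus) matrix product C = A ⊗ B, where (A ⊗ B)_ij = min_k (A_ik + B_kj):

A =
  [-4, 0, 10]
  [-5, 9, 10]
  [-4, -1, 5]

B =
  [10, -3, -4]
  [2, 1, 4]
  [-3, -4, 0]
A ⊗ B =
  [2, -7, -8]
  [5, -8, -9]
  [1, -7, -8]

Apply the min-plus product entry-by-entry:
  C[0][0] = min over k of (A[0][0] + B[0][0] = -4 + 10 = 6, A[0][1] + B[1][0] = 0 + 2 = 2, A[0][2] + B[2][0] = 10 + -3 = 7) = 2 (attained at k = 1)
  C[0][1] = min over k of (A[0][0] + B[0][1] = -4 + -3 = -7, A[0][1] + B[1][1] = 0 + 1 = 1, A[0][2] + B[2][1] = 10 + -4 = 6) = -7 (attained at k = 0)
  C[0][2] = min over k of (A[0][0] + B[0][2] = -4 + -4 = -8, A[0][1] + B[1][2] = 0 + 4 = 4, A[0][2] + B[2][2] = 10 + 0 = 10) = -8 (attained at k = 0)
  C[1][0] = min over k of (A[1][0] + B[0][0] = -5 + 10 = 5, A[1][1] + B[1][0] = 9 + 2 = 11, A[1][2] + B[2][0] = 10 + -3 = 7) = 5 (attained at k = 0)
  C[1][1] = min over k of (A[1][0] + B[0][1] = -5 + -3 = -8, A[1][1] + B[1][1] = 9 + 1 = 10, A[1][2] + B[2][1] = 10 + -4 = 6) = -8 (attained at k = 0)
  C[1][2] = min over k of (A[1][0] + B[0][2] = -5 + -4 = -9, A[1][1] + B[1][2] = 9 + 4 = 13, A[1][2] + B[2][2] = 10 + 0 = 10) = -9 (attained at k = 0)
  C[2][0] = min over k of (A[2][0] + B[0][0] = -4 + 10 = 6, A[2][1] + B[1][0] = -1 + 2 = 1, A[2][2] + B[2][0] = 5 + -3 = 2) = 1 (attained at k = 1)
  C[2][1] = min over k of (A[2][0] + B[0][1] = -4 + -3 = -7, A[2][1] + B[1][1] = -1 + 1 = 0, A[2][2] + B[2][1] = 5 + -4 = 1) = -7 (attained at k = 0)
  C[2][2] = min over k of (A[2][0] + B[0][2] = -4 + -4 = -8, A[2][1] + B[1][2] = -1 + 4 = 3, A[2][2] + B[2][2] = 5 + 0 = 5) = -8 (attained at k = 0)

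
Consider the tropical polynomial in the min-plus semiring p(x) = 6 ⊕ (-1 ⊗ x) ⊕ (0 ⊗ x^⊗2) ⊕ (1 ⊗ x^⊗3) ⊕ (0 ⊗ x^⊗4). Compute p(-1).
p(-1) = -4

A tropical monomial a ⊗ x^⊗i evaluates to a + i · x. Evaluating each term at x = -1:
  Term 0 contributes 6 + 0 · -1 = 6
  Term 1 contributes -1 + 1 · -1 = -2
  Term 2 contributes 0 + 2 · -1 = -2
  Term 3 contributes 1 + 3 · -1 = -2
  Term 4 contributes 0 + 4 · -1 = -4
p(-1) = ⊕ of these = min[6, -2, -2, -2, -4] = -4.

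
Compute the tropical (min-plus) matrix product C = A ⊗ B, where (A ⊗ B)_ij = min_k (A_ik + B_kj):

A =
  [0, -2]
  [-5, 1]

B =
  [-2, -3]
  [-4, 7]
A ⊗ B =
  [-6, -3]
  [-7, -8]

Apply the min-plus product entry-by-entry:
  C[0][0] = min over k of (A[0][0] + B[0][0] = 0 + -2 = -2, A[0][1] + B[1][0] = -2 + -4 = -6) = -6 (attained at k = 1)
  C[0][1] = min over k of (A[0][0] + B[0][1] = 0 + -3 = -3, A[0][1] + B[1][1] = -2 + 7 = 5) = -3 (attained at k = 0)
  C[1][0] = min over k of (A[1][0] + B[0][0] = -5 + -2 = -7, A[1][1] + B[1][0] = 1 + -4 = -3) = -7 (attained at k = 0)
  C[1][1] = min over k of (A[1][0] + B[0][1] = -5 + -3 = -8, A[1][1] + B[1][1] = 1 + 7 = 8) = -8 (attained at k = 0)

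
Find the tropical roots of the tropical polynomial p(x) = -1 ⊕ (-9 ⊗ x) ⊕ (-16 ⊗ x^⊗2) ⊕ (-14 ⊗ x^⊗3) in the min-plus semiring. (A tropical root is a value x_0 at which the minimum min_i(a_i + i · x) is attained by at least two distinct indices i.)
Roots: {-2, 7, 8}

Each tropical root is a break point of the lower envelope of the lines y = a_i + i · x (there are 4 lines, with slopes 0, 1, ..., 3). Only the lines that attain the minimum somewhere contribute to roots; other lines are dominated. Here the surviving (envelope) indices are i = 3, i = 2, i = 1, i = 0.
Intersections between consecutive envelope lines give the roots: for adjacent envelope indices i < j the intersection is x = (a_i − a_j) / (j − i). Reading off the sorted break points: {-2, 7, 8}.
Verification: at each break x_0, at least two indices attain the minimum of min_i(a_i + i · x_0).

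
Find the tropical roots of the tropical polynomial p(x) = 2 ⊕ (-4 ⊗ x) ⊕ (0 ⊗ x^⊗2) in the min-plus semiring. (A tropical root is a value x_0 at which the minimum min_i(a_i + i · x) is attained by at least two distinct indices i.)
Roots: {-4, 6}

Each tropical root is a break point of the lower envelope of the lines y = a_i + i · x (there are 3 lines, with slopes 0, 1, ..., 2). Only the lines that attain the minimum somewhere contribute to roots; other lines are dominated. Here the surviving (envelope) indices are i = 2, i = 1, i = 0.
Intersections between consecutive envelope lines give the roots: for adjacent envelope indices i < j the intersection is x = (a_i − a_j) / (j − i). Reading off the sorted break points: {-4, 6}.
Verification: at each break x_0, at least two indices attain the minimum of min_i(a_i + i · x_0).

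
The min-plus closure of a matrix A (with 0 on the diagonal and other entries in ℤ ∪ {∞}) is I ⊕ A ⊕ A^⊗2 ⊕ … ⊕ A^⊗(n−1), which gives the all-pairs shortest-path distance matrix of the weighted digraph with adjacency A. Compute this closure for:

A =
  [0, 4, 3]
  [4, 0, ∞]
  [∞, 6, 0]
Closure =
  [0, 4, 3]
  [4, 0, 7]
  [10, 6, 0]

This is the Floyd-Warshall all-pairs shortest-path computation. For each intermediate vertex k = 0, 1, …, 2, update dist[i][j] ← min(dist[i][j], dist[i][k] + dist[k][j]). The final matrix gives, for each (i, j), the minimum total weight of any directed path from i to j (possibly empty when i = j).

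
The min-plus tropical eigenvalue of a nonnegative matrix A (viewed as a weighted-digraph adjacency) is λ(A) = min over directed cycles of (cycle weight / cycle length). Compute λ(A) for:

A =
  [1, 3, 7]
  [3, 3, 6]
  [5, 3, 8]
λ(A) = 1

Enumerate directed cycles and compute their means (weight / length). Sample:
  cycle 0 → 0: weight = 1, length = 1, mean = 1/1 ≈ 1.000
  cycle 1 → 1: weight = 3, length = 1, mean = 3/1 ≈ 3.000
  cycle 2 → 2: weight = 8, length = 1, mean = 8/1 ≈ 8.000
  cycle 0 → 1 → 0: weight = 6, length = 2, mean = 6/2 ≈ 3.000
  cycle 0 → 2 → 0: weight = 12, length = 2, mean = 12/2 ≈ 6.000
  cycle 1 → 0 → 1: weight = 6, length = 2, mean = 6/2 ≈ 3.000
Minimum mean = 1.000, attained e.g. along the cycle 0 → 0 with weight 1 and length 1. So λ(A) = 1/1 = 1.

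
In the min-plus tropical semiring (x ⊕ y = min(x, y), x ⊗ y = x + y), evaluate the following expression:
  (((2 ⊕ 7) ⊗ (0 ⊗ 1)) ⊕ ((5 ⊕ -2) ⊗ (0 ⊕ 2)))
(((2 ⊕ 7) ⊗ (0 ⊗ 1)) ⊕ ((5 ⊕ -2) ⊗ (0 ⊕ 2))) = -2

Expand innermost to outermost. Recall ⊕ takes the minimum of its arguments and ⊗ takes their sum. Working out the expression (((2 ⊕ 7) ⊗ (0 ⊗ 1)) ⊕ ((5 ⊕ -2) ⊗ (0 ⊕ 2))) gives -2.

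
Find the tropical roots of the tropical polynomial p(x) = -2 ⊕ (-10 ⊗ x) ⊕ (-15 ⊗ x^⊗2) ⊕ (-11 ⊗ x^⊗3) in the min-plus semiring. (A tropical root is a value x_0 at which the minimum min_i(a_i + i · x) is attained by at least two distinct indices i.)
Roots: {-4, 5, 8}

Each tropical root is a break point of the lower envelope of the lines y = a_i + i · x (there are 4 lines, with slopes 0, 1, ..., 3). Only the lines that attain the minimum somewhere contribute to roots; other lines are dominated. Here the surviving (envelope) indices are i = 3, i = 2, i = 1, i = 0.
Intersections between consecutive envelope lines give the roots: for adjacent envelope indices i < j the intersection is x = (a_i − a_j) / (j − i). Reading off the sorted break points: {-4, 5, 8}.
Verification: at each break x_0, at least two indices attain the minimum of min_i(a_i + i · x_0).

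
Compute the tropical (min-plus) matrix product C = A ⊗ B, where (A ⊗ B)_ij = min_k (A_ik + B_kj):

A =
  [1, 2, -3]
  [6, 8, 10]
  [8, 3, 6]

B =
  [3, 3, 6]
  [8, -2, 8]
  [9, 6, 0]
A ⊗ B =
  [4, 0, -3]
  [9, 6, 10]
  [11, 1, 6]

Apply the min-plus product entry-by-entry:
  C[0][0] = min over k of (A[0][0] + B[0][0] = 1 + 3 = 4, A[0][1] + B[1][0] = 2 + 8 = 10, A[0][2] + B[2][0] = -3 + 9 = 6) = 4 (attained at k = 0)
  C[0][1] = min over k of (A[0][0] + B[0][1] = 1 + 3 = 4, A[0][1] + B[1][1] = 2 + -2 = 0, A[0][2] + B[2][1] = -3 + 6 = 3) = 0 (attained at k = 1)
  C[0][2] = min over k of (A[0][0] + B[0][2] = 1 + 6 = 7, A[0][1] + B[1][2] = 2 + 8 = 10, A[0][2] + B[2][2] = -3 + 0 = -3) = -3 (attained at k = 2)
  C[1][0] = min over k of (A[1][0] + B[0][0] = 6 + 3 = 9, A[1][1] + B[1][0] = 8 + 8 = 16, A[1][2] + B[2][0] = 10 + 9 = 19) = 9 (attained at k = 0)
  C[1][1] = min over k of (A[1][0] + B[0][1] = 6 + 3 = 9, A[1][1] + B[1][1] = 8 + -2 = 6, A[1][2] + B[2][1] = 10 + 6 = 16) = 6 (attained at k = 1)
  C[1][2] = min over k of (A[1][0] + B[0][2] = 6 + 6 = 12, A[1][1] + B[1][2] = 8 + 8 = 16, A[1][2] + B[2][2] = 10 + 0 = 10) = 10 (attained at k = 2)
  C[2][0] = min over k of (A[2][0] + B[0][0] = 8 + 3 = 11, A[2][1] + B[1][0] = 3 + 8 = 11, A[2][2] + B[2][0] = 6 + 9 = 15) = 11 (attained at k = 0)
  C[2][1] = min over k of (A[2][0] + B[0][1] = 8 + 3 = 11, A[2][1] + B[1][1] = 3 + -2 = 1, A[2][2] + B[2][1] = 6 + 6 = 12) = 1 (attained at k = 1)
  C[2][2] = min over k of (A[2][0] + B[0][2] = 8 + 6 = 14, A[2][1] + B[1][2] = 3 + 8 = 11, A[2][2] + B[2][2] = 6 + 0 = 6) = 6 (attained at k = 2)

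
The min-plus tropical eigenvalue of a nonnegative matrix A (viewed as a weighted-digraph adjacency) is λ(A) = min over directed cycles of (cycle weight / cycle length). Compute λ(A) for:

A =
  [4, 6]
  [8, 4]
λ(A) = 4

Enumerate directed cycles and compute their means (weight / length). Sample:
  cycle 0 → 0: weight = 4, length = 1, mean = 4/1 ≈ 4.000
  cycle 1 → 1: weight = 4, length = 1, mean = 4/1 ≈ 4.000
  cycle 0 → 1 → 0: weight = 14, length = 2, mean = 14/2 ≈ 7.000
  cycle 1 → 0 → 1: weight = 14, length = 2, mean = 14/2 ≈ 7.000
Minimum mean = 4.000, attained e.g. along the cycle 0 → 0 with weight 4 and length 1. So λ(A) = 4/1 = 4.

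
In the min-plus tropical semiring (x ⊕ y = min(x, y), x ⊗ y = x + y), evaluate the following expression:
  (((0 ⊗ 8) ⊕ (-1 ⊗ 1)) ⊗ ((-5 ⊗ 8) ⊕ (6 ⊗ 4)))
(((0 ⊗ 8) ⊕ (-1 ⊗ 1)) ⊗ ((-5 ⊗ 8) ⊕ (6 ⊗ 4))) = 3

Expand innermost to outermost. Recall ⊕ takes the minimum of its arguments and ⊗ takes their sum. Working out the expression (((0 ⊗ 8) ⊕ (-1 ⊗ 1)) ⊗ ((-5 ⊗ 8) ⊕ (6 ⊗ 4))) gives 3.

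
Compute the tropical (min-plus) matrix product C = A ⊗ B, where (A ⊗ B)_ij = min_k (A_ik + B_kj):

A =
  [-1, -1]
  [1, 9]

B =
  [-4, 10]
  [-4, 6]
A ⊗ B =
  [-5, 5]
  [-3, 11]

Apply the min-plus product entry-by-entry:
  C[0][0] = min over k of (A[0][0] + B[0][0] = -1 + -4 = -5, A[0][1] + B[1][0] = -1 + -4 = -5) = -5 (attained at k = 0)
  C[0][1] = min over k of (A[0][0] + B[0][1] = -1 + 10 = 9, A[0][1] + B[1][1] = -1 + 6 = 5) = 5 (attained at k = 1)
  C[1][0] = min over k of (A[1][0] + B[0][0] = 1 + -4 = -3, A[1][1] + B[1][0] = 9 + -4 = 5) = -3 (attained at k = 0)
  C[1][1] = min over k of (A[1][0] + B[0][1] = 1 + 10 = 11, A[1][1] + B[1][1] = 9 + 6 = 15) = 11 (attained at k = 0)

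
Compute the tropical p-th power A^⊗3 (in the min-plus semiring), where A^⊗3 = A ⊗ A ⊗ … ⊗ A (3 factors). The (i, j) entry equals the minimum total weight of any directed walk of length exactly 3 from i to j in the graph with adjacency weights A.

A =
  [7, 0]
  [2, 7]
A^⊗3 =
  [9, 2]
  [4, 9]

Each entry (A^⊗3)_ij equals the minimum over all length-3 walks i = v_0 → v_1 → … → v_3 = j of Σ_t A[v_t][v_{t+1}]. For example, for (i, j) = (0, 1) we minimise over 4 possible intermediate vertex sequences; the minimum is 2, attained along the walk 0 → 1 → 0 → 1.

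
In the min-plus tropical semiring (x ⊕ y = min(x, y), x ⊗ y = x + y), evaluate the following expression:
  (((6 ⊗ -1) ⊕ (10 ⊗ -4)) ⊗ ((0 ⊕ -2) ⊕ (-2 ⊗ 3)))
(((6 ⊗ -1) ⊕ (10 ⊗ -4)) ⊗ ((0 ⊕ -2) ⊕ (-2 ⊗ 3))) = 3

Expand innermost to outermost. Recall ⊕ takes the minimum of its arguments and ⊗ takes their sum. Working out the expression (((6 ⊗ -1) ⊕ (10 ⊗ -4)) ⊗ ((0 ⊕ -2) ⊕ (-2 ⊗ 3))) gives 3.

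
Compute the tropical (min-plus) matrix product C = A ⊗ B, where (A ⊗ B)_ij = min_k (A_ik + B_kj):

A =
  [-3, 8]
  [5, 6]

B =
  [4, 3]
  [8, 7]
A ⊗ B =
  [1, 0]
  [9, 8]

Apply the min-plus product entry-by-entry:
  C[0][0] = min over k of (A[0][0] + B[0][0] = -3 + 4 = 1, A[0][1] + B[1][0] = 8 + 8 = 16) = 1 (attained at k = 0)
  C[0][1] = min over k of (A[0][0] + B[0][1] = -3 + 3 = 0, A[0][1] + B[1][1] = 8 + 7 = 15) = 0 (attained at k = 0)
  C[1][0] = min over k of (A[1][0] + B[0][0] = 5 + 4 = 9, A[1][1] + B[1][0] = 6 + 8 = 14) = 9 (attained at k = 0)
  C[1][1] = min over k of (A[1][0] + B[0][1] = 5 + 3 = 8, A[1][1] + B[1][1] = 6 + 7 = 13) = 8 (attained at k = 0)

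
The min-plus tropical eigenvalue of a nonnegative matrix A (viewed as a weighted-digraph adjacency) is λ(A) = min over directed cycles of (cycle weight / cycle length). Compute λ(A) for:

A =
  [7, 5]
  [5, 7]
λ(A) = 5

Enumerate directed cycles and compute their means (weight / length). Sample:
  cycle 0 → 0: weight = 7, length = 1, mean = 7/1 ≈ 7.000
  cycle 1 → 1: weight = 7, length = 1, mean = 7/1 ≈ 7.000
  cycle 0 → 1 → 0: weight = 10, length = 2, mean = 10/2 ≈ 5.000
  cycle 1 → 0 → 1: weight = 10, length = 2, mean = 10/2 ≈ 5.000
Minimum mean = 5.000, attained e.g. along the cycle 0 → 1 → 0 with weight 10 and length 2. So λ(A) = 10/2 = 5.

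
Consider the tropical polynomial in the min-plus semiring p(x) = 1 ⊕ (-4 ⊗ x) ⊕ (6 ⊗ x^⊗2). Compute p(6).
p(6) = 1

A tropical monomial a ⊗ x^⊗i evaluates to a + i · x. Evaluating each term at x = 6:
  Term 0 contributes 1 + 0 · 6 = 1
  Term 1 contributes -4 + 1 · 6 = 2
  Term 2 contributes 6 + 2 · 6 = 18
p(6) = ⊕ of these = min[1, 2, 18] = 1.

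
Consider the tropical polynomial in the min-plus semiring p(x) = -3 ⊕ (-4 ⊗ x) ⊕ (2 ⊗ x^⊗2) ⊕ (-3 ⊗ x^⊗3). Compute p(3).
p(3) = -3

A tropical monomial a ⊗ x^⊗i evaluates to a + i · x. Evaluating each term at x = 3:
  Term 0 contributes -3 + 0 · 3 = -3
  Term 1 contributes -4 + 1 · 3 = -1
  Term 2 contributes 2 + 2 · 3 = 8
  Term 3 contributes -3 + 3 · 3 = 6
p(3) = ⊕ of these = min[-3, -1, 8, 6] = -3.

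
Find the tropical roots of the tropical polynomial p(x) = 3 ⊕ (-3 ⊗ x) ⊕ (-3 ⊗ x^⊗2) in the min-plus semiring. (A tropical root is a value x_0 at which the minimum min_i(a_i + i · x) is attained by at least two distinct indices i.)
Roots: {0, 6}

Each tropical root is a break point of the lower envelope of the lines y = a_i + i · x (there are 3 lines, with slopes 0, 1, ..., 2). Only the lines that attain the minimum somewhere contribute to roots; other lines are dominated. Here the surviving (envelope) indices are i = 2, i = 1, i = 0.
Intersections between consecutive envelope lines give the roots: for adjacent envelope indices i < j the intersection is x = (a_i − a_j) / (j − i). Reading off the sorted break points: {0, 6}.
Verification: at each break x_0, at least two indices attain the minimum of min_i(a_i + i · x_0).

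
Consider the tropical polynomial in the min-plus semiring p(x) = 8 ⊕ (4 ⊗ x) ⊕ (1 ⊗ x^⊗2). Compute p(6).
p(6) = 8

A tropical monomial a ⊗ x^⊗i evaluates to a + i · x. Evaluating each term at x = 6:
  Term 0 contributes 8 + 0 · 6 = 8
  Term 1 contributes 4 + 1 · 6 = 10
  Term 2 contributes 1 + 2 · 6 = 13
p(6) = ⊕ of these = min[8, 10, 13] = 8.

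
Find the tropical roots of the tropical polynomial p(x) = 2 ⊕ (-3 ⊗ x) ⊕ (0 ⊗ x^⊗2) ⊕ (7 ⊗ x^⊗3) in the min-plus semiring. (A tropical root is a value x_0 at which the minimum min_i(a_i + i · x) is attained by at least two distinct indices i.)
Roots: {-7, -3, 5}

Each tropical root is a break point of the lower envelope of the lines y = a_i + i · x (there are 4 lines, with slopes 0, 1, ..., 3). Only the lines that attain the minimum somewhere contribute to roots; other lines are dominated. Here the surviving (envelope) indices are i = 3, i = 2, i = 1, i = 0.
Intersections between consecutive envelope lines give the roots: for adjacent envelope indices i < j the intersection is x = (a_i − a_j) / (j − i). Reading off the sorted break points: {-7, -3, 5}.
Verification: at each break x_0, at least two indices attain the minimum of min_i(a_i + i · x_0).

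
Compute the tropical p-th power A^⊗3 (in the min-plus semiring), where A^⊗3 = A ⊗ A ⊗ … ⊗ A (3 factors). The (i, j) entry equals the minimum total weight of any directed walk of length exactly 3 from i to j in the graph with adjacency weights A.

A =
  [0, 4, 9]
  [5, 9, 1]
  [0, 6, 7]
A^⊗3 =
  [0, 4, 5]
  [1, 5, 8]
  [0, 4, 5]

Each entry (A^⊗3)_ij equals the minimum over all length-3 walks i = v_0 → v_1 → … → v_3 = j of Σ_t A[v_t][v_{t+1}]. For example, for (i, j) = (0, 2) we minimise over 9 possible intermediate vertex sequences; the minimum is 5, attained along the walk 0 → 0 → 1 → 2.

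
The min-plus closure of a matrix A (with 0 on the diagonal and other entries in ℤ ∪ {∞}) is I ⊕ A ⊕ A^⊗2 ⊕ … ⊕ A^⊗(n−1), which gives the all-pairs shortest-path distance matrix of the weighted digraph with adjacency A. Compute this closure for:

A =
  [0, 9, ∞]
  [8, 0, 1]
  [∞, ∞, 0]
Closure =
  [0, 9, 10]
  [8, 0, 1]
  [∞, ∞, 0]

This is the Floyd-Warshall all-pairs shortest-path computation. For each intermediate vertex k = 0, 1, …, 2, update dist[i][j] ← min(dist[i][j], dist[i][k] + dist[k][j]). The final matrix gives, for each (i, j), the minimum total weight of any directed path from i to j (possibly empty when i = j).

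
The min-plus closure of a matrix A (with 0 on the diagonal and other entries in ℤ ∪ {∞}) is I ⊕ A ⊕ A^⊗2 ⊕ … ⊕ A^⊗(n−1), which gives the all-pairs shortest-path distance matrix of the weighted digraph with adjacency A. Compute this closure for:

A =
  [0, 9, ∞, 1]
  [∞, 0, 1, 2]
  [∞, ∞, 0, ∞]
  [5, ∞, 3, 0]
Closure =
  [0, 9, 4, 1]
  [7, 0, 1, 2]
  [∞, ∞, 0, ∞]
  [5, 14, 3, 0]

This is the Floyd-Warshall all-pairs shortest-path computation. For each intermediate vertex k = 0, 1, …, 3, update dist[i][j] ← min(dist[i][j], dist[i][k] + dist[k][j]). The final matrix gives, for each (i, j), the minimum total weight of any directed path from i to j (possibly empty when i = j).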